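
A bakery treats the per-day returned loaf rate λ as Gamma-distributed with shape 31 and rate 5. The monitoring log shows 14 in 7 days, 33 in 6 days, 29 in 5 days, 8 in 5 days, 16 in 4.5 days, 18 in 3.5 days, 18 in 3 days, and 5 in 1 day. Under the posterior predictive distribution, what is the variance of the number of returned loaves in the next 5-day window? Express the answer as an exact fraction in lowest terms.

Total count: 14 + 33 + 29 + 8 + 16 + 18 + 18 + 5 = 141.
Total exposure: 7 + 6 + 5 + 5 + 4.5 + 3.5 + 3 + 1 = 35 days.
Conjugate update: add total count to the shape and total exposure to the rate, giving Gamma(172, 40).
The posterior predictive for a window of length T is Negative Binomial with variance T·α'·(β'+T)/β'² = 5·172·45/1600 = 387/16.

387/16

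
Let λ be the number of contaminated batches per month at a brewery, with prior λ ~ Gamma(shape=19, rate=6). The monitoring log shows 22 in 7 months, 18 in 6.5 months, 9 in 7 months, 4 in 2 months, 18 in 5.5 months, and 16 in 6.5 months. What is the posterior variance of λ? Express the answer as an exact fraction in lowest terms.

Total count: 22 + 18 + 9 + 4 + 18 + 16 = 87.
Total exposure: 7 + 6.5 + 7 + 2 + 5.5 + 6.5 = 34.5 months.
Posterior: α' = 19 + 87 = 106, β' = 6 + 34.5 = 81/2.
Posterior variance = α'/β'² = 106/(6561/4) = 424/6561.

424/6561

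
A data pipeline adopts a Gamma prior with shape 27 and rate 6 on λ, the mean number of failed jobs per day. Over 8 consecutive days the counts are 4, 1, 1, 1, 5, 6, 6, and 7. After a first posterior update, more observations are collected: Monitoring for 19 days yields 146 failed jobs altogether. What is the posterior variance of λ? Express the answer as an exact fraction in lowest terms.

Total count: 4 + 1 + 1 + 1 + 5 + 6 + 6 + 7 = 31.
Total exposure: 8 days.
After the first batch: Gamma(27 + 31, 6 + 8) = Gamma(58, 14).
Total count 146 over total exposure 19 days.
After the second batch: Gamma(58 + 146, 14 + 19) = Gamma(204, 33).
Posterior variance = α'/β'² = 204/1089 = 68/363.

68/363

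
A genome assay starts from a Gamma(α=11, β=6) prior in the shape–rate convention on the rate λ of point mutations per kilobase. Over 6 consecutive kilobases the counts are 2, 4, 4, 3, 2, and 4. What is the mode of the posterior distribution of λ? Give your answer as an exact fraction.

29/12

Total count: 2 + 4 + 4 + 3 + 2 + 4 = 19.
Total exposure: 6 kilobases.
By Gamma–Poisson conjugacy, the posterior is Gamma(α + Σx, β + Σt) = Gamma(11 + 19, 6 + 6) = Gamma(30, 12).
Posterior mode = (α'−1)/β' = 29/12.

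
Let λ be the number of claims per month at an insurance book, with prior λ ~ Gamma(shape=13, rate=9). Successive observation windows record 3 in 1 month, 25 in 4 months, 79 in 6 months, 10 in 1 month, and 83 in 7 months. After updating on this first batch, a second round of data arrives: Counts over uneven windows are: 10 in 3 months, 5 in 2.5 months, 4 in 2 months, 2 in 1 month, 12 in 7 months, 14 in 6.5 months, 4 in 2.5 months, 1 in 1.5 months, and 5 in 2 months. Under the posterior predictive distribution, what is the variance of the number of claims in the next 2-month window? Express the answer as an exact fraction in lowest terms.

Total count: 3 + 25 + 79 + 10 + 83 = 200.
Total exposure: 1 + 4 + 6 + 1 + 7 = 19 months.
After the first batch: Gamma(13 + 200, 9 + 19) = Gamma(213, 28).
Total count: 10 + 5 + 4 + 2 + 12 + 14 + 4 + 1 + 5 = 57.
Total exposure: 3 + 2.5 + 2 + 1 + 7 + 6.5 + 2.5 + 1.5 + 2 = 28 months.
After the second batch: Gamma(213 + 57, 28 + 28) = Gamma(270, 56).
The posterior predictive for a window of length T is Negative Binomial with variance T·α'·(β'+T)/β'² = 2·270·58/3136 = 3915/392.

3915/392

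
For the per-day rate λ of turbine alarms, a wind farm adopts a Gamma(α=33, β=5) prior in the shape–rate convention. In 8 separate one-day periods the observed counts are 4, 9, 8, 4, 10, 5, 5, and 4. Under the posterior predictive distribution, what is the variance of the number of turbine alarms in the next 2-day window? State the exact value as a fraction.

Total count: 4 + 9 + 8 + 4 + 10 + 5 + 5 + 4 = 49.
Total exposure: 8 days.
Gamma(α, β) with Poisson data over total exposure Σt gives posterior Gamma(α+Σx, β+Σt) = Gamma(82, 13).
The posterior predictive for a window of length T is Negative Binomial with variance T·α'·(β'+T)/β'² = 2·82·15/169 = 2460/169.

2460/169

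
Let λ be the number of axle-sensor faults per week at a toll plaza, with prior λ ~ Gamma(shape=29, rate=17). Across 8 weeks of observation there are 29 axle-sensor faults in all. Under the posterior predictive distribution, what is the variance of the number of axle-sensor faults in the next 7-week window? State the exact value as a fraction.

12992/625

Total count 29 over total exposure 8 weeks.
The Gamma prior is conjugate for the Poisson rate, so λ | data ~ Gamma(29+29, 17+8) = Gamma(58, 25).
The posterior predictive for a window of length T is Negative Binomial with variance T·α'·(β'+T)/β'² = 7·58·32/625 = 12992/625.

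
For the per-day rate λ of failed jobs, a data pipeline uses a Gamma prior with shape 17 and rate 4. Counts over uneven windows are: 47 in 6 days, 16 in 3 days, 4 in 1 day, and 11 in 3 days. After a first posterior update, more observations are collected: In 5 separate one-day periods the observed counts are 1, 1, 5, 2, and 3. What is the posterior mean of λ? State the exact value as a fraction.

107/22

Total count: 47 + 16 + 4 + 11 = 78.
Total exposure: 6 + 3 + 1 + 3 = 13 days.
After the first batch: Gamma(17 + 78, 4 + 13) = Gamma(95, 17).
Total count: 1 + 1 + 5 + 2 + 3 = 12.
Total exposure: 5 days.
After the second batch: Gamma(95 + 12, 17 + 5) = Gamma(107, 22).
Posterior mean = α'/β' = 107/22.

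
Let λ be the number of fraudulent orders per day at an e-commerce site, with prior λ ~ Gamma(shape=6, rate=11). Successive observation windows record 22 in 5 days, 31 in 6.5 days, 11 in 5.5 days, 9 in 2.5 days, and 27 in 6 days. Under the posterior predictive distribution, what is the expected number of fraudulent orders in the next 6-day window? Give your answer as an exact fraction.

Total count: 22 + 31 + 11 + 9 + 27 = 100.
Total exposure: 5 + 6.5 + 5.5 + 2.5 + 6 = 25.5 days.
Posterior: α' = 6 + 100 = 106, β' = 11 + 25.5 = 73/2.
Predictive mean over a 6-day window = T·E[λ|data] = 6·106/(73/2) = 1272/73.

1272/73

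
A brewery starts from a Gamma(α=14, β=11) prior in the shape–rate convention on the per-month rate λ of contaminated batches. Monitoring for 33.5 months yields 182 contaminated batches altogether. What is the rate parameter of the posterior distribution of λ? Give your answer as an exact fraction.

Total count 182 over total exposure 33.5 months.
Conjugate update: add total count to the shape and total exposure to the rate, giving Gamma(196, 89/2).

89/2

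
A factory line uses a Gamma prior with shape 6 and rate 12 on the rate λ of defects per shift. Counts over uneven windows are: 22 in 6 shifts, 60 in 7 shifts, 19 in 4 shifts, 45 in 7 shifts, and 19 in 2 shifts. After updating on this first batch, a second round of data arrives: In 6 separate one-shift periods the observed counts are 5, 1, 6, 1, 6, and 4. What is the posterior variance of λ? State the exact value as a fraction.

97/968

Total count: 22 + 60 + 19 + 45 + 19 = 165.
Total exposure: 6 + 7 + 4 + 7 + 2 = 26 shifts.
After the first batch: Gamma(6 + 165, 12 + 26) = Gamma(171, 38).
Total count: 5 + 1 + 6 + 1 + 6 + 4 = 23.
Total exposure: 6 shifts.
After the second batch: Gamma(171 + 23, 38 + 6) = Gamma(194, 44).
Posterior variance = α'/β'² = 194/1936 = 97/968.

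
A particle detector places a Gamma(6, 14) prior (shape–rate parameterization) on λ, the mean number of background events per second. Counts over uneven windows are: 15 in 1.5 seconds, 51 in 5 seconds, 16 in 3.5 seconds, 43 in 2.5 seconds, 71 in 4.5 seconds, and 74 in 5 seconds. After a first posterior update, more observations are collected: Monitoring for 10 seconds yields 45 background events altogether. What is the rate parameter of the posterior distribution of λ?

46

Total count: 15 + 51 + 16 + 43 + 71 + 74 = 270.
Total exposure: 1.5 + 5 + 3.5 + 2.5 + 4.5 + 5 = 22 seconds.
After the first batch: Gamma(6 + 270, 14 + 22) = Gamma(276, 36).
Total count 45 over total exposure 10 seconds.
After the second batch: Gamma(276 + 45, 36 + 10) = Gamma(321, 46).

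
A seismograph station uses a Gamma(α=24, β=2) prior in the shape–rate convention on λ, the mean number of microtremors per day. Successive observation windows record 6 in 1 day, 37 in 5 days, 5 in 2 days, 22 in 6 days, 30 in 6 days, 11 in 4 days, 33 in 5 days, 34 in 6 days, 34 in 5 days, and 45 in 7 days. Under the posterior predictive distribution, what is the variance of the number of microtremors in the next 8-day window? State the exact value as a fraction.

Total count: 6 + 37 + 5 + 22 + 30 + 11 + 33 + 34 + 34 + 45 = 257.
Total exposure: 1 + 5 + 2 + 6 + 6 + 4 + 5 + 6 + 5 + 7 = 47 days.
By Gamma–Poisson conjugacy, the posterior is Gamma(α + Σx, β + Σt) = Gamma(24 + 257, 2 + 47) = Gamma(281, 49).
The posterior predictive for a window of length T is Negative Binomial with variance T·α'·(β'+T)/β'² = 8·281·57/2401 = 128136/2401.

128136/2401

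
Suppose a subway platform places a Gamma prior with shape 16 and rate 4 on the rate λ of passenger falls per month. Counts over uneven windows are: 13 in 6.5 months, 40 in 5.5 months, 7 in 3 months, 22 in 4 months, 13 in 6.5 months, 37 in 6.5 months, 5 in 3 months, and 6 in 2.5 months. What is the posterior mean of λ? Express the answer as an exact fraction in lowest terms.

318/83

Total count: 13 + 40 + 7 + 22 + 13 + 37 + 5 + 6 = 143.
Total exposure: 6.5 + 5.5 + 3 + 4 + 6.5 + 6.5 + 3 + 2.5 = 37.5 months.
Gamma(α, β) with Poisson data over total exposure Σt gives posterior Gamma(α+Σx, β+Σt) = Gamma(159, 83/2).
Posterior mean = α'/β' = 159/(83/2) = 318/83.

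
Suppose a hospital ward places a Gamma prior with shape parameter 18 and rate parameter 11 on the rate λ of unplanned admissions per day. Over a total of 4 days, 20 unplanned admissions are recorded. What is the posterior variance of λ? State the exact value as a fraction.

Total count 20 over total exposure 4 days.
By Gamma–Poisson conjugacy, the posterior is Gamma(α + Σx, β + Σt) = Gamma(18 + 20, 11 + 4) = Gamma(38, 15).
Posterior variance = α'/β'² = 38/225.

38/225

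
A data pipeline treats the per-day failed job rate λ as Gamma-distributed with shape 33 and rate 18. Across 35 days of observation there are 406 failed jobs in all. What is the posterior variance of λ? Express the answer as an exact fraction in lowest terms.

439/2809

Total count 406 over total exposure 35 days.
By Gamma–Poisson conjugacy, the posterior is Gamma(α + Σx, β + Σt) = Gamma(33 + 406, 18 + 35) = Gamma(439, 53).
Posterior variance = α'/β'² = 439/2809.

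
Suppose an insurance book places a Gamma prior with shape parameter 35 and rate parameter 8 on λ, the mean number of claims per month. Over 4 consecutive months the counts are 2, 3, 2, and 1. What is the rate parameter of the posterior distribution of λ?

12

Total count: 2 + 3 + 2 + 1 = 8.
Total exposure: 4 months.
The Gamma prior is conjugate for the Poisson rate, so λ | data ~ Gamma(35+8, 8+4) = Gamma(43, 12).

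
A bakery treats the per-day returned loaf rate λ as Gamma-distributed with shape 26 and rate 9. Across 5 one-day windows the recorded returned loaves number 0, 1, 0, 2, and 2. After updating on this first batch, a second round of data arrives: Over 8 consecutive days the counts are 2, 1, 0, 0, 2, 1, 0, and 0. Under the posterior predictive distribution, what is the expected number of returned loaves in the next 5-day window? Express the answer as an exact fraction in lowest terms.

Total count: 0 + 1 + 0 + 2 + 2 = 5.
Total exposure: 5 days.
After the first batch: Gamma(26 + 5, 9 + 5) = Gamma(31, 14).
Total count: 2 + 1 + 0 + 0 + 2 + 1 + 0 + 0 = 6.
Total exposure: 8 days.
After the second batch: Gamma(31 + 6, 14 + 8) = Gamma(37, 22).
Predictive mean over a 5-day window = T·E[λ|data] = 5·37/22 = 185/22.

185/22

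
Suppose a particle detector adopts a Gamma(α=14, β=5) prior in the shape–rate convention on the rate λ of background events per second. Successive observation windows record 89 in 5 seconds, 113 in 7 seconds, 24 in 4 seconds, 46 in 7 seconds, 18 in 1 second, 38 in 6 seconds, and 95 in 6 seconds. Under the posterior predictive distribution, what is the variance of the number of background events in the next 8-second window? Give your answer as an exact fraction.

171304/1681

Total count: 89 + 113 + 24 + 46 + 18 + 38 + 95 = 423.
Total exposure: 5 + 7 + 4 + 7 + 1 + 6 + 6 = 36 seconds.
Gamma(α, β) with Poisson data over total exposure Σt gives posterior Gamma(α+Σx, β+Σt) = Gamma(437, 41).
The posterior predictive for a window of length T is Negative Binomial with variance T·α'·(β'+T)/β'² = 8·437·49/1681 = 171304/1681.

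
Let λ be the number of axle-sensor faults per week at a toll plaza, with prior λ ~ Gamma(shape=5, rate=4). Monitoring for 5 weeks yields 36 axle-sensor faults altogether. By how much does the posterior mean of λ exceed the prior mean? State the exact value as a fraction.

119/36

Total count 36 over total exposure 5 weeks.
Conjugate update: add total count to the shape and total exposure to the rate, giving Gamma(41, 9).
Posterior mean = 41/9 = 41/9; prior mean = 5/4 = 5/4. Difference = 41/9 − 5/4 = 119/36.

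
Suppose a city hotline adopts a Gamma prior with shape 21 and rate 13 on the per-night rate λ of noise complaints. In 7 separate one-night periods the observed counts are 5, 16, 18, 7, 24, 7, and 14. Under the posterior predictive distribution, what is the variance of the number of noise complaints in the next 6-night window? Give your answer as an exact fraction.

Total count: 5 + 16 + 18 + 7 + 24 + 7 + 14 = 91.
Total exposure: 7 nights.
Conjugate update: add total count to the shape and total exposure to the rate, giving Gamma(112, 20).
The posterior predictive for a window of length T is Negative Binomial with variance T·α'·(β'+T)/β'² = 6·112·26/400 = 1092/25.

1092/25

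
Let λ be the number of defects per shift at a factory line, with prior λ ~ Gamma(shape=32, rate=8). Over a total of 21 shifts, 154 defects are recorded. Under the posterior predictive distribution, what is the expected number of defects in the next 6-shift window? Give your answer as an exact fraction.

Total count 154 over total exposure 21 shifts.
By Gamma–Poisson conjugacy, the posterior is Gamma(α + Σx, β + Σt) = Gamma(32 + 154, 8 + 21) = Gamma(186, 29).
Predictive mean over a 6-shift window = T·E[λ|data] = 6·186/29 = 1116/29.

1116/29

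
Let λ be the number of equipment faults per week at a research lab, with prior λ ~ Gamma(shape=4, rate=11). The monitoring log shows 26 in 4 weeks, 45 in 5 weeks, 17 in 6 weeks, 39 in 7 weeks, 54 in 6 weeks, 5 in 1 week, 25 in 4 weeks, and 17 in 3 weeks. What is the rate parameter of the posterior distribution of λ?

Total count: 26 + 45 + 17 + 39 + 54 + 5 + 25 + 17 = 228.
Total exposure: 4 + 5 + 6 + 7 + 6 + 1 + 4 + 3 = 36 weeks.
The Gamma prior is conjugate for the Poisson rate, so λ | data ~ Gamma(4+228, 11+36) = Gamma(232, 47).

47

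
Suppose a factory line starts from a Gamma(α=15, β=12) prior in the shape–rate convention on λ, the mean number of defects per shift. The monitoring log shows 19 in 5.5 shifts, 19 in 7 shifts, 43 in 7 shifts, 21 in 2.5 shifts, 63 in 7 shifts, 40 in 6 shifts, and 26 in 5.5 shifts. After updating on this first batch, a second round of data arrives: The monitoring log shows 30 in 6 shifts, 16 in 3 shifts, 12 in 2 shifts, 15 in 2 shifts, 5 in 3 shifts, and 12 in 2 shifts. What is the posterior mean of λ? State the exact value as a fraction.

224/47

Total count: 19 + 19 + 43 + 21 + 63 + 40 + 26 = 231.
Total exposure: 5.5 + 7 + 7 + 2.5 + 7 + 6 + 5.5 = 40.5 shifts.
After the first batch: Gamma(15 + 231, 12 + 40.5) = Gamma(246, 105/2).
Total count: 30 + 16 + 12 + 15 + 5 + 12 = 90.
Total exposure: 6 + 3 + 2 + 2 + 3 + 2 = 18 shifts.
After the second batch: Gamma(246 + 90, 105/2 + 18) = Gamma(336, 141/2).
Posterior mean = α'/β' = 336/(141/2) = 224/47.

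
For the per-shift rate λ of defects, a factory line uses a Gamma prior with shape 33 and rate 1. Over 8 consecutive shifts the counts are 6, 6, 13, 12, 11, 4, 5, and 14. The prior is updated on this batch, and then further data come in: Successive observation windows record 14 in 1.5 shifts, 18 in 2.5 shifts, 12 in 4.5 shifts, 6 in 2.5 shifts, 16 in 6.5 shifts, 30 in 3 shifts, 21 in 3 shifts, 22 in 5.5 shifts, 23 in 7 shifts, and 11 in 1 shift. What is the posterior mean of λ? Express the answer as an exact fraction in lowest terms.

Total count: 6 + 6 + 13 + 12 + 11 + 4 + 5 + 14 = 71.
Total exposure: 8 shifts.
After the first batch: Gamma(33 + 71, 1 + 8) = Gamma(104, 9).
Total count: 14 + 18 + 12 + 6 + 16 + 30 + 21 + 22 + 23 + 11 = 173.
Total exposure: 1.5 + 2.5 + 4.5 + 2.5 + 6.5 + 3 + 3 + 5.5 + 7 + 1 = 37 shifts.
After the second batch: Gamma(104 + 173, 9 + 37) = Gamma(277, 46).
Posterior mean = α'/β' = 277/46.

277/46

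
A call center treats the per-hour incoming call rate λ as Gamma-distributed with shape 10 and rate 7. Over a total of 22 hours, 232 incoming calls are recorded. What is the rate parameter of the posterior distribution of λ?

Total count 232 over total exposure 22 hours.
Conjugate update: add total count to the shape and total exposure to the rate, giving Gamma(242, 29).

29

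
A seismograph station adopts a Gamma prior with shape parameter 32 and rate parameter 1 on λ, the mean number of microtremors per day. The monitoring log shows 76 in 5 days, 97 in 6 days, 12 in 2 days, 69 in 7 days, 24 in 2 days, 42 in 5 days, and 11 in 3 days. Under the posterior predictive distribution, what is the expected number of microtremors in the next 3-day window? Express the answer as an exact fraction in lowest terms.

Total count: 76 + 97 + 12 + 69 + 24 + 42 + 11 = 331.
Total exposure: 5 + 6 + 2 + 7 + 2 + 5 + 3 = 30 days.
Posterior: α' = 32 + 331 = 363, β' = 1 + 30 = 31.
Predictive mean over a 3-day window = T·E[λ|data] = 3·363/31 = 1089/31.

1089/31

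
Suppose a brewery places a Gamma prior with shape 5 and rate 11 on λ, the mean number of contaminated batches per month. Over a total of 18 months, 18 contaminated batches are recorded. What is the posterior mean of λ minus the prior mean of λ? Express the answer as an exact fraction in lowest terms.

Total count 18 over total exposure 18 months.
Conjugate update: add total count to the shape and total exposure to the rate, giving Gamma(23, 29).
Posterior mean = 23/29 = 23/29; prior mean = 5/11 = 5/11. Difference = 23/29 − 5/11 = 108/319.

108/319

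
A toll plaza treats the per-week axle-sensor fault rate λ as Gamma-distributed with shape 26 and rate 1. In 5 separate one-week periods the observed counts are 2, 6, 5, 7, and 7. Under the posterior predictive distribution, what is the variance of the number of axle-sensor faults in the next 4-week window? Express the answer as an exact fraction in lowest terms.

Total count: 2 + 6 + 5 + 7 + 7 = 27.
Total exposure: 5 weeks.
Posterior: α' = 26 + 27 = 53, β' = 1 + 5 = 6.
The posterior predictive for a window of length T is Negative Binomial with variance T·α'·(β'+T)/β'² = 4·53·10/36 = 530/9.

530/9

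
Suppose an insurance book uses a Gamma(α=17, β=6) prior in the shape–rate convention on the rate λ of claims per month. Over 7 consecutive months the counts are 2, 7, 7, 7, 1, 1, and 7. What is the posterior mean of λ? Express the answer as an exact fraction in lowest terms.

49/13

Total count: 2 + 7 + 7 + 7 + 1 + 1 + 7 = 32.
Total exposure: 7 months.
Gamma(α, β) with Poisson data over total exposure Σt gives posterior Gamma(α+Σx, β+Σt) = Gamma(49, 13).
Posterior mean = α'/β' = 49/13.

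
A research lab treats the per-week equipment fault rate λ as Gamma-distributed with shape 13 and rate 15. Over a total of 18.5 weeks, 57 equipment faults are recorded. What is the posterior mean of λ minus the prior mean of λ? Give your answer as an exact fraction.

1229/1005

Total count 57 over total exposure 18.5 weeks.
Gamma(α, β) with Poisson data over total exposure Σt gives posterior Gamma(α+Σx, β+Σt) = Gamma(70, 67/2).
Posterior mean = 70/(67/2) = 140/67; prior mean = 13/15 = 13/15. Difference = 140/67 − 13/15 = 1229/1005.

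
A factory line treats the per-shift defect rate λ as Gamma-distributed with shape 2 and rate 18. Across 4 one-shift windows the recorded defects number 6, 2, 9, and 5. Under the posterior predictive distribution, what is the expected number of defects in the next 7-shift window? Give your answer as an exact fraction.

Total count: 6 + 2 + 9 + 5 = 22.
Total exposure: 4 shifts.
The Gamma prior is conjugate for the Poisson rate, so λ | data ~ Gamma(2+22, 18+4) = Gamma(24, 22).
Predictive mean over a 7-shift window = T·E[λ|data] = 7·24/22 = 84/11.

84/11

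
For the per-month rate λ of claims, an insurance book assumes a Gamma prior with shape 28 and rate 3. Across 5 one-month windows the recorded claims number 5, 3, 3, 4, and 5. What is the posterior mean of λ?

6

Total count: 5 + 3 + 3 + 4 + 5 = 20.
Total exposure: 5 months.
Posterior: α' = 28 + 20 = 48, β' = 3 + 5 = 8.
Posterior mean = α'/β' = 48/8 = 6.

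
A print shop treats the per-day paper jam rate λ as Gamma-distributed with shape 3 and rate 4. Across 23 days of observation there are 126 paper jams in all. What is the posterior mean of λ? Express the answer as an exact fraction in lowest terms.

43/9

Total count 126 over total exposure 23 days.
The Gamma prior is conjugate for the Poisson rate, so λ | data ~ Gamma(3+126, 4+23) = Gamma(129, 27).
Posterior mean = α'/β' = 129/27 = 43/9.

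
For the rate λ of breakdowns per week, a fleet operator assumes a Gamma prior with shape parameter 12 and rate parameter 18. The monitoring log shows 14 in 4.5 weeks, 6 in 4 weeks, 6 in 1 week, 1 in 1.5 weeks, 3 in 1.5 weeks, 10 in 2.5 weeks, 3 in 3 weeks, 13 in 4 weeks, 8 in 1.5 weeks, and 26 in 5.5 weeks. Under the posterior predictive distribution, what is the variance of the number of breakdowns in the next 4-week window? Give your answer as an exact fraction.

Total count: 14 + 6 + 6 + 1 + 3 + 10 + 3 + 13 + 8 + 26 = 90.
Total exposure: 4.5 + 4 + 1 + 1.5 + 1.5 + 2.5 + 3 + 4 + 1.5 + 5.5 = 29 weeks.
By Gamma–Poisson conjugacy, the posterior is Gamma(α + Σx, β + Σt) = Gamma(12 + 90, 18 + 29) = Gamma(102, 47).
The posterior predictive for a window of length T is Negative Binomial with variance T·α'·(β'+T)/β'² = 4·102·51/2209 = 20808/2209.

20808/2209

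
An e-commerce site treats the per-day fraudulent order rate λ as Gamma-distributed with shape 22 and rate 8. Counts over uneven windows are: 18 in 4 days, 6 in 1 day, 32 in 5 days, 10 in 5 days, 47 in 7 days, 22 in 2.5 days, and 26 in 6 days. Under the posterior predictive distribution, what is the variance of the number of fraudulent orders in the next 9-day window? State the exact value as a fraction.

Total count: 18 + 6 + 32 + 10 + 47 + 22 + 26 = 161.
Total exposure: 4 + 1 + 5 + 5 + 7 + 2.5 + 6 = 30.5 days.
Gamma(α, β) with Poisson data over total exposure Σt gives posterior Gamma(α+Σx, β+Σt) = Gamma(183, 77/2).
The posterior predictive for a window of length T is Negative Binomial with variance T·α'·(β'+T)/β'² = 9·183·(95/2)/(5929/4) = 312930/5929.

312930/5929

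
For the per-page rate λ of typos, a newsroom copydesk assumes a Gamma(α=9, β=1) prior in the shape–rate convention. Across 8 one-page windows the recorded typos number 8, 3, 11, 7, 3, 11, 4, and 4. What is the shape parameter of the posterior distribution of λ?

60

Total count: 8 + 3 + 11 + 7 + 3 + 11 + 4 + 4 = 51.
Total exposure: 8 pages.
By Gamma–Poisson conjugacy, the posterior is Gamma(α + Σx, β + Σt) = Gamma(9 + 51, 1 + 8) = Gamma(60, 9).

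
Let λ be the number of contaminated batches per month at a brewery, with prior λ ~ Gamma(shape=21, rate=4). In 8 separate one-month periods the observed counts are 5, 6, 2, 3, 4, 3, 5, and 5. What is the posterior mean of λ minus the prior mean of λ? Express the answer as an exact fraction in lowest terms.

-3/4

Total count: 5 + 6 + 2 + 3 + 4 + 3 + 5 + 5 = 33.
Total exposure: 8 months.
The Gamma prior is conjugate for the Poisson rate, so λ | data ~ Gamma(21+33, 4+8) = Gamma(54, 12).
Posterior mean = 54/12 = 9/2; prior mean = 21/4 = 21/4. Difference = 9/2 − 21/4 = -3/4.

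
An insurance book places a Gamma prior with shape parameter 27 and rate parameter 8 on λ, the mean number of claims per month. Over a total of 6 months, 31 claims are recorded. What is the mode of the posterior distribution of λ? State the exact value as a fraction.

Total count 31 over total exposure 6 months.
Conjugate update: add total count to the shape and total exposure to the rate, giving Gamma(58, 14).
Posterior mode = (α'−1)/β' = 57/14.

57/14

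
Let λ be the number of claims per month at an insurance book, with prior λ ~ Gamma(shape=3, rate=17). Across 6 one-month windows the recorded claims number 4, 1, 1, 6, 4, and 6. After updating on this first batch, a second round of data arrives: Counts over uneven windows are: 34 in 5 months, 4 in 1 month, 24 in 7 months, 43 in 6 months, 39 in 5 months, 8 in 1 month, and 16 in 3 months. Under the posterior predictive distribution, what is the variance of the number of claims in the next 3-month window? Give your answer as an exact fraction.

3474/289

Total count: 4 + 1 + 1 + 6 + 4 + 6 = 22.
Total exposure: 6 months.
After the first batch: Gamma(3 + 22, 17 + 6) = Gamma(25, 23).
Total count: 34 + 4 + 24 + 43 + 39 + 8 + 16 = 168.
Total exposure: 5 + 1 + 7 + 6 + 5 + 1 + 3 = 28 months.
After the second batch: Gamma(25 + 168, 23 + 28) = Gamma(193, 51).
The posterior predictive for a window of length T is Negative Binomial with variance T·α'·(β'+T)/β'² = 3·193·54/2601 = 3474/289.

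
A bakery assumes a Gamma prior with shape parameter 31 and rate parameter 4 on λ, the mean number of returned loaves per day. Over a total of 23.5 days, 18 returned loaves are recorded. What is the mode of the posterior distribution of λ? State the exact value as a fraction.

96/55

Total count 18 over total exposure 23.5 days.
Posterior: α' = 31 + 18 = 49, β' = 4 + 23.5 = 55/2.
Posterior mode = (α'−1)/β' = 48/(55/2) = 96/55.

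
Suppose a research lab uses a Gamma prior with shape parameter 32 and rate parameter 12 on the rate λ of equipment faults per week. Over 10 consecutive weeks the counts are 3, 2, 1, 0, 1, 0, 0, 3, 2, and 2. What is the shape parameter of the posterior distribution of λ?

Total count: 3 + 2 + 1 + 0 + 1 + 0 + 0 + 3 + 2 + 2 = 14.
Total exposure: 10 weeks.
Gamma(α, β) with Poisson data over total exposure Σt gives posterior Gamma(α+Σx, β+Σt) = Gamma(46, 22).

46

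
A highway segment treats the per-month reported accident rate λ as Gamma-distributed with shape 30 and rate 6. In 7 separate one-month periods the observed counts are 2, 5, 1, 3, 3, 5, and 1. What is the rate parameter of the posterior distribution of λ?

13

Total count: 2 + 5 + 1 + 3 + 3 + 5 + 1 = 20.
Total exposure: 7 months.
Conjugate update: add total count to the shape and total exposure to the rate, giving Gamma(50, 13).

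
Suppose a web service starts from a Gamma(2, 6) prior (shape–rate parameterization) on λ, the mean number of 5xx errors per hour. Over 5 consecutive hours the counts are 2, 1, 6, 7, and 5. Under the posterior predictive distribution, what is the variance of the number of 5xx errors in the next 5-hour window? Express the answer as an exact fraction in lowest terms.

1840/121

Total count: 2 + 1 + 6 + 7 + 5 = 21.
Total exposure: 5 hours.
Conjugate update: add total count to the shape and total exposure to the rate, giving Gamma(23, 11).
The posterior predictive for a window of length T is Negative Binomial with variance T·α'·(β'+T)/β'² = 5·23·16/121 = 1840/121.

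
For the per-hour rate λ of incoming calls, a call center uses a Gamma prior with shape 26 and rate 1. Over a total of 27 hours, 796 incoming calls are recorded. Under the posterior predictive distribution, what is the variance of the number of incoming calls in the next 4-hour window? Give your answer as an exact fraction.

Total count 796 over total exposure 27 hours.
Posterior: α' = 26 + 796 = 822, β' = 1 + 27 = 28.
The posterior predictive for a window of length T is Negative Binomial with variance T·α'·(β'+T)/β'² = 4·822·32/784 = 6576/49.

6576/49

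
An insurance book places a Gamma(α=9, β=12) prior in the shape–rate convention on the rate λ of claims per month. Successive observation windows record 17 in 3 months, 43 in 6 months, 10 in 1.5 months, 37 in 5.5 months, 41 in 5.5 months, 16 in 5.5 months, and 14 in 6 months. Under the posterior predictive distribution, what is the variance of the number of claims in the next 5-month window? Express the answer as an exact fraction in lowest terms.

1870/81

Total count: 17 + 43 + 10 + 37 + 41 + 16 + 14 = 178.
Total exposure: 3 + 6 + 1.5 + 5.5 + 5.5 + 5.5 + 6 = 33 months.
Posterior: α' = 9 + 178 = 187, β' = 12 + 33 = 45.
The posterior predictive for a window of length T is Negative Binomial with variance T·α'·(β'+T)/β'² = 5·187·50/2025 = 1870/81.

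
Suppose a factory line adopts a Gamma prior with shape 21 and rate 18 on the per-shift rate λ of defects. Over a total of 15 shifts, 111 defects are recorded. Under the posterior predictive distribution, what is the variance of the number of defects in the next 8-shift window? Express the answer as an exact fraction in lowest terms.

1312/33

Total count 111 over total exposure 15 shifts.
The Gamma prior is conjugate for the Poisson rate, so λ | data ~ Gamma(21+111, 18+15) = Gamma(132, 33).
The posterior predictive for a window of length T is Negative Binomial with variance T·α'·(β'+T)/β'² = 8·132·41/1089 = 1312/33.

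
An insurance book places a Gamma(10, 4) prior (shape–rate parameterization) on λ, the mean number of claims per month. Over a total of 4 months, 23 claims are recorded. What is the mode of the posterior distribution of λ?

Total count 23 over total exposure 4 months.
Posterior: α' = 10 + 23 = 33, β' = 4 + 4 = 8.
Posterior mode = (α'−1)/β' = 32/8 = 4.

4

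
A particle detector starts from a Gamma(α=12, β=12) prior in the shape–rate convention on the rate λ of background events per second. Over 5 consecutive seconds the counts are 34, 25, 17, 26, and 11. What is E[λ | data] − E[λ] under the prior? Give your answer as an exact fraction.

Total count: 34 + 25 + 17 + 26 + 11 = 113.
Total exposure: 5 seconds.
Posterior: α' = 12 + 113 = 125, β' = 12 + 5 = 17.
Posterior mean = 125/17 = 125/17; prior mean = 12/12 = 1. Difference = 125/17 − 1 = 108/17.

108/17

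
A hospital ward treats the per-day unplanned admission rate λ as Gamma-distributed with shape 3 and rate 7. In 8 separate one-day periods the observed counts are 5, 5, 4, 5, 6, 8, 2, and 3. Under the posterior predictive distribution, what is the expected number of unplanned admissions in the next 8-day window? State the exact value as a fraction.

Total count: 5 + 5 + 4 + 5 + 6 + 8 + 2 + 3 = 38.
Total exposure: 8 days.
The Gamma prior is conjugate for the Poisson rate, so λ | data ~ Gamma(3+38, 7+8) = Gamma(41, 15).
Predictive mean over an 8-day window = T·E[λ|data] = 8·41/15 = 328/15.

328/15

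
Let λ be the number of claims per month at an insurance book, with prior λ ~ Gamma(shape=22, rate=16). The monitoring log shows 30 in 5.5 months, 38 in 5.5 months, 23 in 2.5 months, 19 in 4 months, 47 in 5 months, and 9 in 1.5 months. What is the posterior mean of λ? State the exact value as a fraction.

Total count: 30 + 38 + 23 + 19 + 47 + 9 = 166.
Total exposure: 5.5 + 5.5 + 2.5 + 4 + 5 + 1.5 = 24 months.
Posterior: α' = 22 + 166 = 188, β' = 16 + 24 = 40.
Posterior mean = α'/β' = 188/40 = 47/10.

47/10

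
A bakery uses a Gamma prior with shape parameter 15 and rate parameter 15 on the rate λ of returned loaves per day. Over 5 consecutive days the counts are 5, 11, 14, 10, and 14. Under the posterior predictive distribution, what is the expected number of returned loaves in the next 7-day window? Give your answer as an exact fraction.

Total count: 5 + 11 + 14 + 10 + 14 = 54.
Total exposure: 5 days.
The Gamma prior is conjugate for the Poisson rate, so λ | data ~ Gamma(15+54, 15+5) = Gamma(69, 20).
Predictive mean over a 7-day window = T·E[λ|data] = 7·69/20 = 483/20.

483/20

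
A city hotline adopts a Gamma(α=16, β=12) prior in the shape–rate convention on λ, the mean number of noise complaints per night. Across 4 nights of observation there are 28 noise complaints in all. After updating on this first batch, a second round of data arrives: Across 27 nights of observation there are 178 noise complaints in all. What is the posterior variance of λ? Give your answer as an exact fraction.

Total count 28 over total exposure 4 nights.
After the first batch: Gamma(16 + 28, 12 + 4) = Gamma(44, 16).
Total count 178 over total exposure 27 nights.
After the second batch: Gamma(44 + 178, 16 + 27) = Gamma(222, 43).
Posterior variance = α'/β'² = 222/1849.

222/1849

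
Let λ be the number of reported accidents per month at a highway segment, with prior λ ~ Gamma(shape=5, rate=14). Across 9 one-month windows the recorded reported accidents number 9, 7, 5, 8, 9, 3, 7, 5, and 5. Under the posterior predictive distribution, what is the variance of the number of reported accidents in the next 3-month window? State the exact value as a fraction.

Total count: 9 + 7 + 5 + 8 + 9 + 3 + 7 + 5 + 5 = 58.
Total exposure: 9 months.
Gamma(α, β) with Poisson data over total exposure Σt gives posterior Gamma(α+Σx, β+Σt) = Gamma(63, 23).
The posterior predictive for a window of length T is Negative Binomial with variance T·α'·(β'+T)/β'² = 3·63·26/529 = 4914/529.

4914/529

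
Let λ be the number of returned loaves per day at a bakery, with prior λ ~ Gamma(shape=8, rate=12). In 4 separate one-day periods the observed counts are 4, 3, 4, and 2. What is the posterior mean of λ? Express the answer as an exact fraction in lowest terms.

21/16

Total count: 4 + 3 + 4 + 2 = 13.
Total exposure: 4 days.
Posterior: α' = 8 + 13 = 21, β' = 12 + 4 = 16.
Posterior mean = α'/β' = 21/16.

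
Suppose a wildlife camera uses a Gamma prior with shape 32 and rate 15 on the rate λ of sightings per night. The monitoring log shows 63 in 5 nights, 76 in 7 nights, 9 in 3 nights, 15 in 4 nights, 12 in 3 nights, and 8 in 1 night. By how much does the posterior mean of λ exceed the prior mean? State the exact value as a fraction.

Total count: 63 + 76 + 9 + 15 + 12 + 8 = 183.
Total exposure: 5 + 7 + 3 + 4 + 3 + 1 = 23 nights.
By Gamma–Poisson conjugacy, the posterior is Gamma(α + Σx, β + Σt) = Gamma(32 + 183, 15 + 23) = Gamma(215, 38).
Posterior mean = 215/38 = 215/38; prior mean = 32/15 = 32/15. Difference = 215/38 − 32/15 = 2009/570.

2009/570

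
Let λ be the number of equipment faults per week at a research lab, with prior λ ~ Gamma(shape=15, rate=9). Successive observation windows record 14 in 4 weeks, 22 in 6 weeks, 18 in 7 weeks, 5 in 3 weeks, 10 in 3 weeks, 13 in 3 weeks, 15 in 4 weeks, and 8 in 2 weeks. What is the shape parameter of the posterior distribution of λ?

120

Total count: 14 + 22 + 18 + 5 + 10 + 13 + 15 + 8 = 105.
Total exposure: 4 + 6 + 7 + 3 + 3 + 3 + 4 + 2 = 32 weeks.
By Gamma–Poisson conjugacy, the posterior is Gamma(α + Σx, β + Σt) = Gamma(15 + 105, 9 + 32) = Gamma(120, 41).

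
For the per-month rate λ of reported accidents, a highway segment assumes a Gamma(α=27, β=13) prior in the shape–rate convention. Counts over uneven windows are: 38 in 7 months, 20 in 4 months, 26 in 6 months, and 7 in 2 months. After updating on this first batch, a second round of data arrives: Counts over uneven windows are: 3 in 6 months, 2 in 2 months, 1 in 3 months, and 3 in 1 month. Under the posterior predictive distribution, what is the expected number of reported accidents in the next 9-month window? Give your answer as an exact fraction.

Total count: 38 + 20 + 26 + 7 = 91.
Total exposure: 7 + 4 + 6 + 2 = 19 months.
After the first batch: Gamma(27 + 91, 13 + 19) = Gamma(118, 32).
Total count: 3 + 2 + 1 + 3 = 9.
Total exposure: 6 + 2 + 3 + 1 = 12 months.
After the second batch: Gamma(118 + 9, 32 + 12) = Gamma(127, 44).
Predictive mean over a 9-month window = T·E[λ|data] = 9·127/44 = 1143/44.

1143/44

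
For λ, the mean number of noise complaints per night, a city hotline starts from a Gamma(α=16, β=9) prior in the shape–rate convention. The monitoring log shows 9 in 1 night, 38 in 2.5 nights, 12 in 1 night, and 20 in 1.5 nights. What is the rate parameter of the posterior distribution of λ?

15

Total count: 9 + 38 + 12 + 20 = 79.
Total exposure: 1 + 2.5 + 1 + 1.5 = 6 nights.
Gamma(α, β) with Poisson data over total exposure Σt gives posterior Gamma(α+Σx, β+Σt) = Gamma(95, 15).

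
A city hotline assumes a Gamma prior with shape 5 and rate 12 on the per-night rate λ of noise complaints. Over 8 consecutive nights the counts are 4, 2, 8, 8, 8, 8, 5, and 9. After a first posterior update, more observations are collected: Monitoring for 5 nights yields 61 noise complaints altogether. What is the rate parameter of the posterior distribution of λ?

25

Total count: 4 + 2 + 8 + 8 + 8 + 8 + 5 + 9 = 52.
Total exposure: 8 nights.
After the first batch: Gamma(5 + 52, 12 + 8) = Gamma(57, 20).
Total count 61 over total exposure 5 nights.
After the second batch: Gamma(57 + 61, 20 + 5) = Gamma(118, 25).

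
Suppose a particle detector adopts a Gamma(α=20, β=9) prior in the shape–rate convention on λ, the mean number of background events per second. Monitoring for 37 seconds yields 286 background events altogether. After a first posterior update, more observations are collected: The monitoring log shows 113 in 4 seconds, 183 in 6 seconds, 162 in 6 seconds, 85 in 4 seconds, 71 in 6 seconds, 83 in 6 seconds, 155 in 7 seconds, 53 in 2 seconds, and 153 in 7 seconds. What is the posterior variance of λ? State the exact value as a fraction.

Total count 286 over total exposure 37 seconds.
After the first batch: Gamma(20 + 286, 9 + 37) = Gamma(306, 46).
Total count: 113 + 183 + 162 + 85 + 71 + 83 + 155 + 53 + 153 = 1058.
Total exposure: 4 + 6 + 6 + 4 + 6 + 6 + 7 + 2 + 7 = 48 seconds.
After the second batch: Gamma(306 + 1058, 46 + 48) = Gamma(1364, 94).
Posterior variance = α'/β'² = 1364/8836 = 341/2209.

341/2209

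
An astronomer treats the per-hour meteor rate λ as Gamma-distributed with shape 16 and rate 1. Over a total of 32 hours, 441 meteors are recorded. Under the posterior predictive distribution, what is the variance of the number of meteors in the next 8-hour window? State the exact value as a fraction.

149896/1089

Total count 441 over total exposure 32 hours.
Conjugate update: add total count to the shape and total exposure to the rate, giving Gamma(457, 33).
The posterior predictive for a window of length T is Negative Binomial with variance T·α'·(β'+T)/β'² = 8·457·41/1089 = 149896/1089.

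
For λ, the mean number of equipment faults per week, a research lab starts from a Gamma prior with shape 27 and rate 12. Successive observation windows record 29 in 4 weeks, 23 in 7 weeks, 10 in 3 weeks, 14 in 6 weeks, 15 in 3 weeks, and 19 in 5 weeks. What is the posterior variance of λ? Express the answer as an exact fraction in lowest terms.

Total count: 29 + 23 + 10 + 14 + 15 + 19 = 110.
Total exposure: 4 + 7 + 3 + 6 + 3 + 5 = 28 weeks.
By Gamma–Poisson conjugacy, the posterior is Gamma(α + Σx, β + Σt) = Gamma(27 + 110, 12 + 28) = Gamma(137, 40).
Posterior variance = α'/β'² = 137/1600.

137/1600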